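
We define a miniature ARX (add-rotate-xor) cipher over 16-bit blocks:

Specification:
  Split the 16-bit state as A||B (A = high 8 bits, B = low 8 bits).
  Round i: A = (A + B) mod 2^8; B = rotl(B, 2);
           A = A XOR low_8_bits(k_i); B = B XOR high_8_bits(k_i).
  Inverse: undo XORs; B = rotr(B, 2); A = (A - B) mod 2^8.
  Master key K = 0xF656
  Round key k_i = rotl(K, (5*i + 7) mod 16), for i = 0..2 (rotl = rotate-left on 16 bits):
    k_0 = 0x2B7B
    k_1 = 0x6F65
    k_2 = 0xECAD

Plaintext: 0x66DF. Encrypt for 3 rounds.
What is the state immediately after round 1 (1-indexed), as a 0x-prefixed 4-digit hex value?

s_0 = plaintext = 0x66DF
s_1 = Round(s_0, k_0) = 0x3E54
s_2 = Round(s_1, k_1) = 0xF73E
s_3 = Round(s_2, k_2) = 0x9814

0x3E54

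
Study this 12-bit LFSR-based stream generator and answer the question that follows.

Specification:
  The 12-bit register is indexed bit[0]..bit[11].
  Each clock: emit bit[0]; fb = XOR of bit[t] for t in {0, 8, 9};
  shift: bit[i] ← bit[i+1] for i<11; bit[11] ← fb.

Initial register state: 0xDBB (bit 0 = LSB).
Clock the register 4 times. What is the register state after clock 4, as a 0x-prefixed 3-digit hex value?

reg_0 = 0xDBB
clock 1: out=1, reg = 0x6DD
clock 2: out=1, reg = 0x36E
clock 3: out=0, reg = 0x1B7
clock 4: out=1, reg = 0x0DB

0x0DB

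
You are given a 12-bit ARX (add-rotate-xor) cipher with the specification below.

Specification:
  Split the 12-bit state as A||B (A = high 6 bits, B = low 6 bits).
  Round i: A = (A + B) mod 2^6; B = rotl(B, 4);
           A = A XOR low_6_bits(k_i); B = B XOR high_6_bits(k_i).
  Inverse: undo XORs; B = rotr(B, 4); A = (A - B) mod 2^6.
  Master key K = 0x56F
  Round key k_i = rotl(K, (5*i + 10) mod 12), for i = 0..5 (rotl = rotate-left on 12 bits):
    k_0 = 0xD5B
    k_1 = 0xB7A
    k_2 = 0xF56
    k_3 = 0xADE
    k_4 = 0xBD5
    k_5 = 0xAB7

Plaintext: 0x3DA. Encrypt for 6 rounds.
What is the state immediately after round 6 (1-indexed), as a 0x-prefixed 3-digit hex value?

0x7D4

s_0 = plaintext = 0x3DA
s_1 = Round(s_0, k_0) = 0xC93
s_2 = Round(s_1, k_1) = 0xFD9
s_3 = Round(s_2, k_2) = 0x3AB
s_4 = Round(s_3, k_3) = 0x9D1
s_5 = Round(s_4, k_4) = 0xB7B
s_6 = Round(s_5, k_5) = 0x7D4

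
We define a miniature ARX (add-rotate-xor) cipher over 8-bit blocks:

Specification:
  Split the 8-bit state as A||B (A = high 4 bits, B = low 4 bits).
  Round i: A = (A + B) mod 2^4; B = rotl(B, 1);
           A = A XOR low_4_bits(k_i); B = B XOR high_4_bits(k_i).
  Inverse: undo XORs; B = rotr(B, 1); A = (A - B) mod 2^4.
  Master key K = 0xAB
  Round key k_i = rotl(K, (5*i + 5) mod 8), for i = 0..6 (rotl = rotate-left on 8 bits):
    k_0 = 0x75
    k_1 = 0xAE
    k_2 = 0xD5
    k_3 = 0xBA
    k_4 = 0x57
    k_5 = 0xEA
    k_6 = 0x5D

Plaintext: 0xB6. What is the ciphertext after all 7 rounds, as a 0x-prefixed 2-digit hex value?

s_0 = plaintext = 0xB6
s_1 = Round(s_0, k_0) = 0x4B
s_2 = Round(s_1, k_1) = 0x1D
s_3 = Round(s_2, k_2) = 0xB6
s_4 = Round(s_3, k_3) = 0xB7
s_5 = Round(s_4, k_4) = 0x5B
s_6 = Round(s_5, k_5) = 0xA9
s_7 = Round(s_6, k_6) = 0xE6

0xE6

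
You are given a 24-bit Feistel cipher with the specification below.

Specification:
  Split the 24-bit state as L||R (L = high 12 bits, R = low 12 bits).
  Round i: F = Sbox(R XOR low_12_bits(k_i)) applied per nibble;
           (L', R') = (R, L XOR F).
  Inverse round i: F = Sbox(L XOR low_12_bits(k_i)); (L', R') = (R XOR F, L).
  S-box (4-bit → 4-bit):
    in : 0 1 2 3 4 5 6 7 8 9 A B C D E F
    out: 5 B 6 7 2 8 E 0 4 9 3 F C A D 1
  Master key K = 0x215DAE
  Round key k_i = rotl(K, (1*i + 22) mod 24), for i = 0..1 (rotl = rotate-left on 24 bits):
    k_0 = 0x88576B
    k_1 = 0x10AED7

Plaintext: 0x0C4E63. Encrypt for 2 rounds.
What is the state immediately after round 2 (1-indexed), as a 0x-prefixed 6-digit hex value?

s_0 = plaintext = 0x0C4E63
s_1 = Round(s_0, k_0) = 0xE63990
s_2 = Round(s_1, k_1) = 0x990E43

0x990E43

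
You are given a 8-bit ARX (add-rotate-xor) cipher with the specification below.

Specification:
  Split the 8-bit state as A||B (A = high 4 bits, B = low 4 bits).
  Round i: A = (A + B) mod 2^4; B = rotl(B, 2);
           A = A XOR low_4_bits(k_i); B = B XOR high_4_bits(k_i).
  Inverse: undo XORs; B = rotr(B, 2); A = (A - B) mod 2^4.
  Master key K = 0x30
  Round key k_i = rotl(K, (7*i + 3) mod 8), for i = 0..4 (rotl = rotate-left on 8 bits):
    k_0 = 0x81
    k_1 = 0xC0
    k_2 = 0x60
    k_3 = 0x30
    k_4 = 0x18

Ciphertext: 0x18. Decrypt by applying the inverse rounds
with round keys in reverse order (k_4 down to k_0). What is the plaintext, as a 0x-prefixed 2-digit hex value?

s_0 = ciphertext = 0x18
s_1 = InvRound(s_0, k_4) = 0x36
s_2 = InvRound(s_1, k_3) = 0xE5
s_3 = InvRound(s_2, k_2) = 0x2C
s_4 = InvRound(s_3, k_1) = 0x20
s_5 = InvRound(s_4, k_0) = 0x12

0x12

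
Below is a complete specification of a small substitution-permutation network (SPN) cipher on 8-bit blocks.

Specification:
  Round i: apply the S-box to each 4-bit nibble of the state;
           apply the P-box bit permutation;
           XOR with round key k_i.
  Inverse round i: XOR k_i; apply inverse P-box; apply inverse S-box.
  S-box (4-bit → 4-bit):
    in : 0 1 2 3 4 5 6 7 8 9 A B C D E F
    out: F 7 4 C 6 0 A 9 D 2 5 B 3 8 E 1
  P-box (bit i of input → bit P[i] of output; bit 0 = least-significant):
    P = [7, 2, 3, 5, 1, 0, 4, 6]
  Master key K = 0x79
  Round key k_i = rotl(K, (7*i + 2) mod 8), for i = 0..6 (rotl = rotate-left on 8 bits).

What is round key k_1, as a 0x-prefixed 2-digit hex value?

K = 0x79
k_0 = rotl(K, (7*0+2) mod 8) = rotl(K, 2) = 0xE5
k_1 = rotl(K, (7*1+2) mod 8) = rotl(K, 1) = 0xF2

0xF2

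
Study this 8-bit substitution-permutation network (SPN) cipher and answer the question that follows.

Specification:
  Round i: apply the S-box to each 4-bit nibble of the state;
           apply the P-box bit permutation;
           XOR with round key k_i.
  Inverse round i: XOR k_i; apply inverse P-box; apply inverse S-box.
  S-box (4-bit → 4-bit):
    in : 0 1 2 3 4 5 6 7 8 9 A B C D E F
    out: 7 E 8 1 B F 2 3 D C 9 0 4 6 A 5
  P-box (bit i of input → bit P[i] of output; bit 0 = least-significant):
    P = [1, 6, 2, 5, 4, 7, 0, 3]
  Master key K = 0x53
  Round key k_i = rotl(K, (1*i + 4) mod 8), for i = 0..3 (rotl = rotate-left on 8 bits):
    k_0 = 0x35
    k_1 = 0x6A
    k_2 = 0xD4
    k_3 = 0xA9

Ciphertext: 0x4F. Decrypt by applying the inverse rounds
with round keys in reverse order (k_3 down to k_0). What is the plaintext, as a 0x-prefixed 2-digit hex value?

0x83

s_0 = ciphertext = 0x4F
s_1 = InvRound(s_0, k_3) = 0x65
s_2 = InvRound(s_1, k_2) = 0x02
s_3 = InvRound(s_2, k_1) = 0x2E
s_4 = InvRound(s_3, k_0) = 0x83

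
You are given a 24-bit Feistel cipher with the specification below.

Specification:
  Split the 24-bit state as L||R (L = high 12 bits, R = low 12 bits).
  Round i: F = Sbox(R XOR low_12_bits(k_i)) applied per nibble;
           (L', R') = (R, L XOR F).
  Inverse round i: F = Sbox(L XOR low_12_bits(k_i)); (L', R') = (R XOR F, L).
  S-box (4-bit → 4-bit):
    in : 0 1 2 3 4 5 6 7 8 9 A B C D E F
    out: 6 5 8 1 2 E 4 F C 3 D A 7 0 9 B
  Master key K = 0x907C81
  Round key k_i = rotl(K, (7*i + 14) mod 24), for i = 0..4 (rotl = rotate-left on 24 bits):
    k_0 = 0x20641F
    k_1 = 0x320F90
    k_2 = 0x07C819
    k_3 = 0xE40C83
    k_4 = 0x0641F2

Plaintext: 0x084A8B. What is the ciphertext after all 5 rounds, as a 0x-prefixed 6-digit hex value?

s_0 = plaintext = 0x084A8B
s_1 = Round(s_0, k_0) = 0xA8B9B6
s_2 = Round(s_1, k_1) = 0x9B6E0F
s_3 = Round(s_2, k_2) = 0xE0FDE2
s_4 = Round(s_3, k_3) = 0xDE2B4A
s_5 = Round(s_4, k_4) = 0xB4A04E

0xB4A04E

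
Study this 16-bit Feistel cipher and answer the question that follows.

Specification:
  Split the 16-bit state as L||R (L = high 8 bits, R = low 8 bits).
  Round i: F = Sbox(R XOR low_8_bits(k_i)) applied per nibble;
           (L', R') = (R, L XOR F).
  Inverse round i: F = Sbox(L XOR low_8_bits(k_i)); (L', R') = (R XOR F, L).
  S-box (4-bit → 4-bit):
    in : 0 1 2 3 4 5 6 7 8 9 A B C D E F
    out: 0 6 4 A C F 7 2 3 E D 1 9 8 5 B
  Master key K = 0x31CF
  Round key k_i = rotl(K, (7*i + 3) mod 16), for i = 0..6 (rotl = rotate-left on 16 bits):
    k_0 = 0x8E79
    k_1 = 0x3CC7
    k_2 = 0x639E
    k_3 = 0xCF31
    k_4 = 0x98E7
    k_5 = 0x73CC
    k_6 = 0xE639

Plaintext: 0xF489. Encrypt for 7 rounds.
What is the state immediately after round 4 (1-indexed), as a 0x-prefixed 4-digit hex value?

s_0 = plaintext = 0xF489
s_1 = Round(s_0, k_0) = 0x8944
s_2 = Round(s_1, k_1) = 0x44B3
s_3 = Round(s_2, k_2) = 0xB30C
s_4 = Round(s_3, k_3) = 0x0C1B
s_5 = Round(s_4, k_4) = 0x1BB5
s_6 = Round(s_5, k_5) = 0xB535
s_7 = Round(s_6, k_6) = 0x35BC

0x0C1B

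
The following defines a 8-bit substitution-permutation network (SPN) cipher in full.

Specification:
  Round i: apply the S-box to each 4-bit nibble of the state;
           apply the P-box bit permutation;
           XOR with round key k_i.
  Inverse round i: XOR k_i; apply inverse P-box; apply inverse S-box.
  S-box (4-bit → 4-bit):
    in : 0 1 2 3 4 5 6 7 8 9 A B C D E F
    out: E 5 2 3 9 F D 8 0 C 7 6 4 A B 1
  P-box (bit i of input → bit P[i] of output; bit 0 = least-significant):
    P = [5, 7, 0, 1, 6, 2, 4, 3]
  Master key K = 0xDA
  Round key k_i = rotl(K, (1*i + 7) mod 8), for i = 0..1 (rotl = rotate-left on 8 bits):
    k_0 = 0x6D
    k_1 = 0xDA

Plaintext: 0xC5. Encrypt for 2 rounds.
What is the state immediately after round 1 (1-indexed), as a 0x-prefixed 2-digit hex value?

s_0 = plaintext = 0xC5
s_1 = Round(s_0, k_0) = 0xDE
s_2 = Round(s_1, k_1) = 0x74

0xDE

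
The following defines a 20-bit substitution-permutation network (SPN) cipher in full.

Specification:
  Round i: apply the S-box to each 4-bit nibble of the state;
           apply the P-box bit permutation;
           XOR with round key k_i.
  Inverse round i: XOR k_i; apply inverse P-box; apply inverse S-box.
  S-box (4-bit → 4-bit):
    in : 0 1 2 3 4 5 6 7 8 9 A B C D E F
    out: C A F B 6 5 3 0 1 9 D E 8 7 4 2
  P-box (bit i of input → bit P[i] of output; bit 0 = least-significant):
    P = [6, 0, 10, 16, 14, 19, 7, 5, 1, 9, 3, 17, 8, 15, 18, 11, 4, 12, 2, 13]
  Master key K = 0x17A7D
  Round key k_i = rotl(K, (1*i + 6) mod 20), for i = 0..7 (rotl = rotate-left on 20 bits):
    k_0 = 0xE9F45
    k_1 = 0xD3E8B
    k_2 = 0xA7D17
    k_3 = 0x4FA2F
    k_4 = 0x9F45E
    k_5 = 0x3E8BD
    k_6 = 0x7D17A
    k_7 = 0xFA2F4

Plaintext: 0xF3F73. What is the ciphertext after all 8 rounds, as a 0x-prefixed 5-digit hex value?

s_0 = plaintext = 0xF3F73
s_1 = Round(s_0, k_0) = 0xF0404
s_2 = Round(s_1, k_1) = 0x92022
s_3 = Round(s_2, k_2) = 0x590EE
s_4 = Round(s_3, k_3) = 0x6F7B3
s_5 = Round(s_4, k_4) = 0x064AF
s_6 = Round(s_5, k_5) = 0x30B10
s_7 = Round(s_6, k_6) = 0x8EF42
s_8 = Round(s_7, k_7) = 0x2A425

0x2A425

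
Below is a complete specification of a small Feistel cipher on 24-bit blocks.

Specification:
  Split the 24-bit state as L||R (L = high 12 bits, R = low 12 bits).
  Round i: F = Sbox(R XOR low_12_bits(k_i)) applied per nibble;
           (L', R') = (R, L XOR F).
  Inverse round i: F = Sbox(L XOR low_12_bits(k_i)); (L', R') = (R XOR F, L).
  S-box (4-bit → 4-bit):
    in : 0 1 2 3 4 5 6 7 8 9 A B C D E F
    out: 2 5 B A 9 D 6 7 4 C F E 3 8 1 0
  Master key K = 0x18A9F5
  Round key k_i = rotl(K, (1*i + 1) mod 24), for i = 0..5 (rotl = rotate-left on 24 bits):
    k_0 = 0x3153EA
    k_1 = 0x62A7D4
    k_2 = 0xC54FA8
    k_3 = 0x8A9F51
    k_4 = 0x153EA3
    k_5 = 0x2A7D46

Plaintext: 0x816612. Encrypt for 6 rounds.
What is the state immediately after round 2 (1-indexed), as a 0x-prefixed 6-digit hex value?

0x512D24

s_0 = plaintext = 0x816612
s_1 = Round(s_0, k_0) = 0x612512
s_2 = Round(s_1, k_1) = 0x512D24
s_3 = Round(s_2, k_2) = 0xD24E51
s_4 = Round(s_3, k_3) = 0xE51806
s_5 = Round(s_4, k_4) = 0x8068AC
s_6 = Round(s_5, k_5) = 0x8AC519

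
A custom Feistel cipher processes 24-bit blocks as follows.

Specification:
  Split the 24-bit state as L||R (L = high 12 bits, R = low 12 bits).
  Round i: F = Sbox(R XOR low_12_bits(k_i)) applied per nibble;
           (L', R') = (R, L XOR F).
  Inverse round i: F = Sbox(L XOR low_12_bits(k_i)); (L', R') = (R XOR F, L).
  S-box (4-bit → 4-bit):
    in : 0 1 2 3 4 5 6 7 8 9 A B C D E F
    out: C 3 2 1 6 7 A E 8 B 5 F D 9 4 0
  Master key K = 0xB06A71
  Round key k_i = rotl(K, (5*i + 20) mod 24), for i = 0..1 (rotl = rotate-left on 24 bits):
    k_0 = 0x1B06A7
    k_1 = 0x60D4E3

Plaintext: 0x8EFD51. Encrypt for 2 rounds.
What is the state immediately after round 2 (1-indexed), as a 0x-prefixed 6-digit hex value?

s_0 = plaintext = 0x8EFD51
s_1 = Round(s_0, k_0) = 0xD517E5
s_2 = Round(s_1, k_1) = 0x7E5C9B

0x7E5C9B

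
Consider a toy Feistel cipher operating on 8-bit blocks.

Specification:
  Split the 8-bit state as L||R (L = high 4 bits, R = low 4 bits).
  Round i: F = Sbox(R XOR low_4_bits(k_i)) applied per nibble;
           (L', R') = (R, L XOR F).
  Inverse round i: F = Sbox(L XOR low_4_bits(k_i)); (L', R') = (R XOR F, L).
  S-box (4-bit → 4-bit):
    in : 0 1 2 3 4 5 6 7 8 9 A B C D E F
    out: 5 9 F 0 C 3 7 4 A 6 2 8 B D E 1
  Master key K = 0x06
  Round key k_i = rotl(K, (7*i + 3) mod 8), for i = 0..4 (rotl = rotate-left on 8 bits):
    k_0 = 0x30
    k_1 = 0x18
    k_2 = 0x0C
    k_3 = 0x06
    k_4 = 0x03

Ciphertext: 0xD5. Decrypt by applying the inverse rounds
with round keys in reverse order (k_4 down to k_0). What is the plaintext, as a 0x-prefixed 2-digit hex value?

s_0 = ciphertext = 0xD5
s_1 = InvRound(s_0, k_4) = 0xBD
s_2 = InvRound(s_1, k_3) = 0x0B
s_3 = InvRound(s_2, k_2) = 0x00
s_4 = InvRound(s_3, k_1) = 0xA0
s_5 = InvRound(s_4, k_0) = 0x2A

0x2A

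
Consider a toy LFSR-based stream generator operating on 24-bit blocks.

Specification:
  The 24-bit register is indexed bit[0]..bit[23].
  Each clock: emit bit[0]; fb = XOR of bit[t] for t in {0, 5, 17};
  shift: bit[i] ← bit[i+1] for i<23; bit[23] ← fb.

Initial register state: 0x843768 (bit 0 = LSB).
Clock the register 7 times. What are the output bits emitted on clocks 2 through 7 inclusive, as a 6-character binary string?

001011

reg_0 = 0x843768
clock 1: out=0, reg = 0xC21BB4
clock 2: out=0, reg = 0x610DDA
clock 3: out=0, reg = 0x3086ED
clock 4: out=1, reg = 0x184376
clock 5: out=0, reg = 0x8C21BB
clock 6: out=1, reg = 0x4610DD
clock 7: out=1, reg = 0x23086E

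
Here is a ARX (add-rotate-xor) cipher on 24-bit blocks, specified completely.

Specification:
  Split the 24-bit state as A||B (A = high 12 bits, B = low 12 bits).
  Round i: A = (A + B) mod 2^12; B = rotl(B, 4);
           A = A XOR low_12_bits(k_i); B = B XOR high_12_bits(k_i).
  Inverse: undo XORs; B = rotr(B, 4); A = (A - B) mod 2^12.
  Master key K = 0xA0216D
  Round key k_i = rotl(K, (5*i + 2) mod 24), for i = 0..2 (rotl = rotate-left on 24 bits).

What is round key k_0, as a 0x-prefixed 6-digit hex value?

0x8085B6

K = 0xA0216D
k_0 = rotl(K, (5*0+2) mod 24) = rotl(K, 2) = 0x8085B6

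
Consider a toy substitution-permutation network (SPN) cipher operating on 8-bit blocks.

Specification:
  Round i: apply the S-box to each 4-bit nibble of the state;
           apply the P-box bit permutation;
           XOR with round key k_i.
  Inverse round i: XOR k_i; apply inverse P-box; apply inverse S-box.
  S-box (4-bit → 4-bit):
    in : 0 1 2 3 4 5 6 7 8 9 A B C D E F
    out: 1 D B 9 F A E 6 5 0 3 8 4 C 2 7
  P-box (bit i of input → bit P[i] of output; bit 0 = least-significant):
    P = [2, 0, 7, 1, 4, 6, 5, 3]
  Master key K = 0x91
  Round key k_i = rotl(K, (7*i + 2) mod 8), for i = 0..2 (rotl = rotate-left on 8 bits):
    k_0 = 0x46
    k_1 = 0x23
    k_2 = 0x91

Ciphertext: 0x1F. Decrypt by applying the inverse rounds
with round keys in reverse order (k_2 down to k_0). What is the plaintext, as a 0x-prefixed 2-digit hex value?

s_0 = ciphertext = 0x1F
s_1 = InvRound(s_0, k_2) = 0xB1
s_2 = InvRound(s_1, k_1) = 0x0D
s_3 = InvRound(s_2, k_0) = 0x55

0x55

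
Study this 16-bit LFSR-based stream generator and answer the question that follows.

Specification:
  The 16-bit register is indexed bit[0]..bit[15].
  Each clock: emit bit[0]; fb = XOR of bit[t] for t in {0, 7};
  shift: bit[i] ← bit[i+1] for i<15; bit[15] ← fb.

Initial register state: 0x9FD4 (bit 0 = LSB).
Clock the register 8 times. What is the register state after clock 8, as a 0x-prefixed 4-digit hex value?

reg_0 = 0x9FD4
clock 1: out=0, reg = 0xCFEA
clock 2: out=0, reg = 0xE7F5
clock 3: out=1, reg = 0x73FA
clock 4: out=0, reg = 0xB9FD
clock 5: out=1, reg = 0x5CFE
clock 6: out=0, reg = 0xAE7F
clock 7: out=1, reg = 0xD73F
clock 8: out=1, reg = 0xEB9F

0xEB9F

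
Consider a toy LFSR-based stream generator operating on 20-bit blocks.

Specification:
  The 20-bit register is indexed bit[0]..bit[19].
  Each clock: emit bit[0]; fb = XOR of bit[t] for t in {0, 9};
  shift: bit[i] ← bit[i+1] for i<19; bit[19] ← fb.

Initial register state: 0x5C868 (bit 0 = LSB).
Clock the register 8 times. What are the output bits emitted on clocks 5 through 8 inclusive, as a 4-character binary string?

reg_0 = 0x5C868
clock 1: out=0, reg = 0x2E434
clock 2: out=0, reg = 0x1721A
clock 3: out=0, reg = 0x8B90D
clock 4: out=1, reg = 0xC5C86
clock 5: out=0, reg = 0x62E43
clock 6: out=1, reg = 0x31721
clock 7: out=1, reg = 0x18B90
clock 8: out=0, reg = 0x8C5C8

0110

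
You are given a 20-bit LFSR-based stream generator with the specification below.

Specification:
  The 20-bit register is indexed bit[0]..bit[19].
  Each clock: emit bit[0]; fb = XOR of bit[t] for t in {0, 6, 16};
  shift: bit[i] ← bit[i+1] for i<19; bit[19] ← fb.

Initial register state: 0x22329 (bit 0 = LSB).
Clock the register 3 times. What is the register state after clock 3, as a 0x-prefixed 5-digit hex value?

reg_0 = 0x22329
clock 1: out=1, reg = 0x91194
clock 2: out=0, reg = 0xC88CA
clock 3: out=0, reg = 0xE4465

0xE4465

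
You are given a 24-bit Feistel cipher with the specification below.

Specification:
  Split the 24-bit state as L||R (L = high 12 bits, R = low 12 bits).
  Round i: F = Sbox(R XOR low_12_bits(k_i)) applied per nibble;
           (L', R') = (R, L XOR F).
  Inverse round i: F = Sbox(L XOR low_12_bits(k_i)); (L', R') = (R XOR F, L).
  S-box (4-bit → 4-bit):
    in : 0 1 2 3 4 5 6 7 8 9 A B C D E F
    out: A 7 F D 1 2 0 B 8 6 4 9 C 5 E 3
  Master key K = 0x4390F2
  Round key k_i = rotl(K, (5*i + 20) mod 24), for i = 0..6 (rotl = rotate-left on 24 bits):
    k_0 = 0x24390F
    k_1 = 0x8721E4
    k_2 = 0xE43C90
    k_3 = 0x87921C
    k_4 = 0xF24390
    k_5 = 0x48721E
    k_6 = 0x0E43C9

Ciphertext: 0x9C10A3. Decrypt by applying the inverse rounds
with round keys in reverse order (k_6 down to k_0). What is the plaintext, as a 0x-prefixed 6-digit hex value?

0x193401

s_0 = ciphertext = 0x9C10A3
s_1 = InvRound(s_0, k_6) = 0x40B9C1
s_2 = InvRound(s_1, k_5) = 0x9B340B
s_3 = InvRound(s_2, k_4) = 0x0F69B3
s_4 = InvRound(s_3, k_3) = 0x6570F6
s_5 = InvRound(s_4, k_2) = 0x43D657
s_6 = InvRound(s_5, k_1) = 0x40143D
s_7 = InvRound(s_6, k_0) = 0x193401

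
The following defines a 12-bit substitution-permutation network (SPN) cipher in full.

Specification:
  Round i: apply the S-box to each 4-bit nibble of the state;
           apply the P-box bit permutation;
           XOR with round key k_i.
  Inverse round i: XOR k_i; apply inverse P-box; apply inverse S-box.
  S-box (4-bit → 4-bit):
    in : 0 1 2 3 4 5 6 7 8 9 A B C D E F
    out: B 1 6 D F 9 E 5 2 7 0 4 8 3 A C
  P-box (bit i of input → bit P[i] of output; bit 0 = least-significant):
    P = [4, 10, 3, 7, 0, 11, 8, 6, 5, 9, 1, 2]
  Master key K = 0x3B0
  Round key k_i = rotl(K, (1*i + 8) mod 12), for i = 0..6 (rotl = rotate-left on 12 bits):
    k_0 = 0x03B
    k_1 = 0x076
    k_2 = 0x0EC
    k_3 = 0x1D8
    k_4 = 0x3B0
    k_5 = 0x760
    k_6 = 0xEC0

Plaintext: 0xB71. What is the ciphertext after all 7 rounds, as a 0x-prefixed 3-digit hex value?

0x58E

s_0 = plaintext = 0xB71
s_1 = Round(s_0, k_0) = 0x128
s_2 = Round(s_1, k_1) = 0xD56
s_3 = Round(s_2, k_2) = 0x605
s_4 = Round(s_3, k_3) = 0xB0F
s_5 = Round(s_4, k_4) = 0xB7B
s_6 = Round(s_5, k_5) = 0x66B
s_7 = Round(s_6, k_6) = 0x58E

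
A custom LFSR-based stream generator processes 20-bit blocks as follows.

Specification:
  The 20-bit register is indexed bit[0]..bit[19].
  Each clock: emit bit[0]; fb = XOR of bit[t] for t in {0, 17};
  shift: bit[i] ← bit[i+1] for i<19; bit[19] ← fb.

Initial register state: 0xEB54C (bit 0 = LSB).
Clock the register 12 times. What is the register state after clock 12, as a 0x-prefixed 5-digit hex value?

0xBD3EB

reg_0 = 0xEB54C
clock 1: out=0, reg = 0xF5AA6
clock 2: out=0, reg = 0xFAD53
clock 3: out=1, reg = 0x7D6A9
clock 4: out=1, reg = 0x3EB54
clock 5: out=0, reg = 0x9F5AA
clock 6: out=0, reg = 0x4FAD5
clock 7: out=1, reg = 0xA7D6A
clock 8: out=0, reg = 0xD3EB5
clock 9: out=1, reg = 0xE9F5A
clock 10: out=0, reg = 0xF4FAD
clock 11: out=1, reg = 0x7A7D6
clock 12: out=0, reg = 0xBD3EB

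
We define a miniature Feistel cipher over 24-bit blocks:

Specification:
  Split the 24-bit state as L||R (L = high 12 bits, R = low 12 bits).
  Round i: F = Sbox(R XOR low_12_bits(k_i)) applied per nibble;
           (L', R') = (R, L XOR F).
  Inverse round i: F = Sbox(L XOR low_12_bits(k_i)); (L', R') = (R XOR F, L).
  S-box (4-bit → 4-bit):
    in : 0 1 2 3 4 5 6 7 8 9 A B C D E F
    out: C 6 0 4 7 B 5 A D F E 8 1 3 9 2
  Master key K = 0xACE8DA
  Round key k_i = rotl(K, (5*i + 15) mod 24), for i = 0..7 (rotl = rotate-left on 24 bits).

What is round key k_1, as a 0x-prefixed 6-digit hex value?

K = 0xACE8DA
k_0 = rotl(K, (5*0+15) mod 24) = rotl(K, 15) = 0x6D5674
k_1 = rotl(K, (5*1+15) mod 24) = rotl(K, 20) = 0xAACE8D

0xAACE8D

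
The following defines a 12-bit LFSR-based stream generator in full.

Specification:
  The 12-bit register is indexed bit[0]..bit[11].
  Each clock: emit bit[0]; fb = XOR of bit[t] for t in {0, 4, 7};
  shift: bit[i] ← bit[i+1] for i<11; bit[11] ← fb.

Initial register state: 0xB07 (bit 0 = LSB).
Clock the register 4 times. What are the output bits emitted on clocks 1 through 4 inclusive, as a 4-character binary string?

reg_0 = 0xB07
clock 1: out=1, reg = 0xD83
clock 2: out=1, reg = 0x6C1
clock 3: out=1, reg = 0x360
clock 4: out=0, reg = 0x1B0

1110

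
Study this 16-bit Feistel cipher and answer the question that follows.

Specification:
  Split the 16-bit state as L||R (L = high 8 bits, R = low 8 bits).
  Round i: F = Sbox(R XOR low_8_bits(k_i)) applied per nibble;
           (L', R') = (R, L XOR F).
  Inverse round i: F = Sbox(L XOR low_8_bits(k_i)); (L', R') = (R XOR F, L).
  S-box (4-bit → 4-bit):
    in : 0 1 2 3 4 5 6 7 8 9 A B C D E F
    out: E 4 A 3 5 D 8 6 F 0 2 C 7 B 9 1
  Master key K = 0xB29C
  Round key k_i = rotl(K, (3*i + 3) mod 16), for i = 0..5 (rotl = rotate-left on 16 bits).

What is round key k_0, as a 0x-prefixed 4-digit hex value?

0x94E5

K = 0xB29C
k_0 = rotl(K, (3*0+3) mod 16) = rotl(K, 3) = 0x94E5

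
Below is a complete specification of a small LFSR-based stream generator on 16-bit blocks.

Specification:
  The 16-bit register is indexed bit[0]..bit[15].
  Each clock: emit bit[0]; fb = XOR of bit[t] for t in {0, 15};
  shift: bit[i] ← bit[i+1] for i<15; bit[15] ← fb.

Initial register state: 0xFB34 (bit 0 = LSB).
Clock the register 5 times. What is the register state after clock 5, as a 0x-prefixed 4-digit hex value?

0x9FD9

reg_0 = 0xFB34
clock 1: out=0, reg = 0xFD9A
clock 2: out=0, reg = 0xFECD
clock 3: out=1, reg = 0x7F66
clock 4: out=0, reg = 0x3FB3
clock 5: out=1, reg = 0x9FD9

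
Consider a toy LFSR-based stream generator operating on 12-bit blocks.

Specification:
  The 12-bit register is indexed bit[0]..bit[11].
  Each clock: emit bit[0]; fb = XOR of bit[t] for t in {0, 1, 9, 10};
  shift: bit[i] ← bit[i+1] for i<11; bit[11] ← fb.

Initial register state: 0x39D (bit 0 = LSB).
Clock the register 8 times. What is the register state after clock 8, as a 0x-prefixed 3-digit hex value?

0xAA3

reg_0 = 0x39D
clock 1: out=1, reg = 0x1CE
clock 2: out=0, reg = 0x8E7
clock 3: out=1, reg = 0x473
clock 4: out=1, reg = 0xA39
clock 5: out=1, reg = 0x51C
clock 6: out=0, reg = 0xA8E
clock 7: out=0, reg = 0x547
clock 8: out=1, reg = 0xAA3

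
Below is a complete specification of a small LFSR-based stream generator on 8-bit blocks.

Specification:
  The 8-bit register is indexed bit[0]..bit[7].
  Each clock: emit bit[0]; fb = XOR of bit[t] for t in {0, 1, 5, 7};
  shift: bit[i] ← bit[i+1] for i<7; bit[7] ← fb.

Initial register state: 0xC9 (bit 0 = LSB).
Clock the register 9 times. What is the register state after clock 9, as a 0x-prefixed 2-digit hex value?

0xFB

reg_0 = 0xC9
clock 1: out=1, reg = 0x64
clock 2: out=0, reg = 0xB2
clock 3: out=0, reg = 0xD9
clock 4: out=1, reg = 0x6C
clock 5: out=0, reg = 0xB6
clock 6: out=0, reg = 0xDB
clock 7: out=1, reg = 0xED
clock 8: out=1, reg = 0xF6
clock 9: out=0, reg = 0xFB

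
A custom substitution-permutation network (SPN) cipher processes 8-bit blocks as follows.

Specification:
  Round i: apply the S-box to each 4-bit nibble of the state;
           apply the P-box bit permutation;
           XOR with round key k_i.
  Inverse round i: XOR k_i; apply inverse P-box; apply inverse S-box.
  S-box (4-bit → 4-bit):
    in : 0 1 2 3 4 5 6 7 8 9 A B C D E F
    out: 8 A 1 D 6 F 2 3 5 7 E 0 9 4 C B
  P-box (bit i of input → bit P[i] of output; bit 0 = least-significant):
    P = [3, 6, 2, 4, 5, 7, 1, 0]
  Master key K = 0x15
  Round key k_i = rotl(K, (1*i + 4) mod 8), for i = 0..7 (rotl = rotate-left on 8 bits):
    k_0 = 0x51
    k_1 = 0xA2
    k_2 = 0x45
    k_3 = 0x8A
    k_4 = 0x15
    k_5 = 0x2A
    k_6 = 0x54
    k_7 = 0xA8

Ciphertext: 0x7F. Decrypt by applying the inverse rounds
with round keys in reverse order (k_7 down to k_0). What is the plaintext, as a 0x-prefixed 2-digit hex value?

s_0 = ciphertext = 0x7F
s_1 = InvRound(s_0, k_7) = 0xAA
s_2 = InvRound(s_1, k_6) = 0x95
s_3 = InvRound(s_2, k_5) = 0x53
s_4 = InvRound(s_3, k_4) = 0xD4
s_5 = InvRound(s_4, k_3) = 0xD5
s_6 = InvRound(s_5, k_2) = 0x60
s_7 = InvRound(s_6, k_1) = 0x46
s_8 = InvRound(s_7, k_0) = 0xEE

0xEE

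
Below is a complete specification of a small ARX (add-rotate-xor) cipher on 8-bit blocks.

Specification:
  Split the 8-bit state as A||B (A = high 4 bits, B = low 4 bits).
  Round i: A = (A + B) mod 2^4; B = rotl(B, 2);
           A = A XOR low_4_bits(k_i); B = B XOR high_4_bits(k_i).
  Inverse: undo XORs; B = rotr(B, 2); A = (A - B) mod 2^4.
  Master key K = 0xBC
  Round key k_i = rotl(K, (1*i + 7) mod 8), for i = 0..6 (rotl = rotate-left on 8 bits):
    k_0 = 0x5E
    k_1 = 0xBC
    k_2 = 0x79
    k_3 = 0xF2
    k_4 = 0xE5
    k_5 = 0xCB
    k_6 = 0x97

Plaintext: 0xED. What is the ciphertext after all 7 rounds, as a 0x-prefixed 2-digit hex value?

0xC0

s_0 = plaintext = 0xED
s_1 = Round(s_0, k_0) = 0x52
s_2 = Round(s_1, k_1) = 0xB3
s_3 = Round(s_2, k_2) = 0x7B
s_4 = Round(s_3, k_3) = 0x01
s_5 = Round(s_4, k_4) = 0x4A
s_6 = Round(s_5, k_5) = 0x56
s_7 = Round(s_6, k_6) = 0xC0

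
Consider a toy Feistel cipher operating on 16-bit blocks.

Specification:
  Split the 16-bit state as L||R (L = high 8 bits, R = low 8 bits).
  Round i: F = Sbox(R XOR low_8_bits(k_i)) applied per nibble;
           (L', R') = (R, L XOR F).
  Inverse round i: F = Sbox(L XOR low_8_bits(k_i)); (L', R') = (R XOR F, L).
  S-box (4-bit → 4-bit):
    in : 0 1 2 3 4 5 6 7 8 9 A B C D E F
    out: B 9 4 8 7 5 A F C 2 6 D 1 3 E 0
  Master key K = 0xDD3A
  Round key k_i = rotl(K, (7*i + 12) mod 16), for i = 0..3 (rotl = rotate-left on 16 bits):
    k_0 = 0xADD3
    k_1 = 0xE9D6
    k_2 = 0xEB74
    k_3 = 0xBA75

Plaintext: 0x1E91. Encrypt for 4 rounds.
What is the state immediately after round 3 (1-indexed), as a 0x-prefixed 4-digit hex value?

s_0 = plaintext = 0x1E91
s_1 = Round(s_0, k_0) = 0x916A
s_2 = Round(s_1, k_1) = 0x6A40
s_3 = Round(s_2, k_2) = 0x40ED
s_4 = Round(s_3, k_3) = 0xED6C

0x40ED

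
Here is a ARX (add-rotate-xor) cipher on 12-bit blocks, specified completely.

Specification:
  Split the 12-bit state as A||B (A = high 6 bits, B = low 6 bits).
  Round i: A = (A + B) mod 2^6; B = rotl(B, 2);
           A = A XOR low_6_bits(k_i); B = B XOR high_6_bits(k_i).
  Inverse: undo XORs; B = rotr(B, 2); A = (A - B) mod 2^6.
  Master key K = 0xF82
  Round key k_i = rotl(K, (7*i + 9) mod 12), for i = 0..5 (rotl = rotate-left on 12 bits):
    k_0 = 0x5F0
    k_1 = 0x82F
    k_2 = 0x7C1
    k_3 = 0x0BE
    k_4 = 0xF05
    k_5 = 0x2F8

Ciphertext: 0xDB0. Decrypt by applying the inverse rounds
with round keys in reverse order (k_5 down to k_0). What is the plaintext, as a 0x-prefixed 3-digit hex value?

s_0 = ciphertext = 0xDB0
s_1 = InvRound(s_0, k_5) = 0x43E
s_2 = InvRound(s_1, k_4) = 0xD60
s_3 = InvRound(s_2, k_3) = 0x8E8
s_4 = InvRound(s_3, k_2) = 0x97D
s_5 = InvRound(s_4, k_1) = 0xCD7
s_6 = InvRound(s_5, k_0) = 0x0C0

0x0C0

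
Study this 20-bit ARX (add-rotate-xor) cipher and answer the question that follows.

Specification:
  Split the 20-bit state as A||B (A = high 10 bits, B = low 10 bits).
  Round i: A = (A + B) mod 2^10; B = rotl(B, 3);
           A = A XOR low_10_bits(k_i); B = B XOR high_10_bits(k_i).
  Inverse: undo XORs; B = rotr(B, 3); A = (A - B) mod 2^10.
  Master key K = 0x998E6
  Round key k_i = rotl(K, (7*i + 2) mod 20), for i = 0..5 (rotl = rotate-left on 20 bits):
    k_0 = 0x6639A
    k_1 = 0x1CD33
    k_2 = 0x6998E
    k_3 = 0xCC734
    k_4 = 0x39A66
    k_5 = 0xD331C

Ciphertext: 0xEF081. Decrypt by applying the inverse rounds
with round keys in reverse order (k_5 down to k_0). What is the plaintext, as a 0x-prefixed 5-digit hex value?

s_0 = ciphertext = 0xEF081
s_1 = InvRound(s_0, k_5) = 0x69EF9
s_2 = InvRound(s_1, k_4) = 0xFFBC3
s_3 = InvRound(s_2, k_3) = 0xEB11E
s_4 = InvRound(s_3, k_2) = 0x82C17
s_5 = InvRound(s_4, k_1) = 0x4B20C
s_6 = InvRound(s_5, k_0) = 0x11272

0x11272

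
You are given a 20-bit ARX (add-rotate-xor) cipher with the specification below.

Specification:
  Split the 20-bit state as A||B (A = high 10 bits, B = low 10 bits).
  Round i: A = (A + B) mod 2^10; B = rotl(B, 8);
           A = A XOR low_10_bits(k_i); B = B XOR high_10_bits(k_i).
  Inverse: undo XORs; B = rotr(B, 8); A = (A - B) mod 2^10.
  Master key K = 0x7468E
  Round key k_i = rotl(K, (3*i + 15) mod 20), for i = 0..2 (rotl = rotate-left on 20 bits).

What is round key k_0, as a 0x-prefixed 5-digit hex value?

K = 0x7468E
k_0 = rotl(K, (3*0+15) mod 20) = rotl(K, 15) = 0x73A34

0x73A34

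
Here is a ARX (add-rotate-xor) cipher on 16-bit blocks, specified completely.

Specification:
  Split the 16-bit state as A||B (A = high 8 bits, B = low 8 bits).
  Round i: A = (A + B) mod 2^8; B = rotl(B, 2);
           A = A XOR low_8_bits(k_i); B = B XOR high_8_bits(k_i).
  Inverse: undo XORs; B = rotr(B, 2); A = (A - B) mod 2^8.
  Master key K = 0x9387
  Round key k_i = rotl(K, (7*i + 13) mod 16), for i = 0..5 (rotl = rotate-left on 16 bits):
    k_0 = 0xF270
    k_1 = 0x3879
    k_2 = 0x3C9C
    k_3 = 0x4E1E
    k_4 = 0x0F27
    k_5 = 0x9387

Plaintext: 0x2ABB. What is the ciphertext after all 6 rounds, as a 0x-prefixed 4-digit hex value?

0x3A0C

s_0 = plaintext = 0x2ABB
s_1 = Round(s_0, k_0) = 0x951C
s_2 = Round(s_1, k_1) = 0xC848
s_3 = Round(s_2, k_2) = 0x8C1D
s_4 = Round(s_3, k_3) = 0xB73A
s_5 = Round(s_4, k_4) = 0xD6E7
s_6 = Round(s_5, k_5) = 0x3A0C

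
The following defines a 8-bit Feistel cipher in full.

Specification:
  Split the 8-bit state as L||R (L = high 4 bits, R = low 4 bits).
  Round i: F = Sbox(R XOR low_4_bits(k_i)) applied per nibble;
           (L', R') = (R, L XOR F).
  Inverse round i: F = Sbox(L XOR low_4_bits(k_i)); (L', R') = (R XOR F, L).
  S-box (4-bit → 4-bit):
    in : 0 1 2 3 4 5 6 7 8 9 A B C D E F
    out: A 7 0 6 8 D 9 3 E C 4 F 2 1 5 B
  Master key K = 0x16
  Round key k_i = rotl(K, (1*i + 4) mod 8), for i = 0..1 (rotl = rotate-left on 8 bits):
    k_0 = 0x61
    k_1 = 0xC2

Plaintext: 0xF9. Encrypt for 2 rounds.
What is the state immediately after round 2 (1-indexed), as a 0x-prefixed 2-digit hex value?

0x1F

s_0 = plaintext = 0xF9
s_1 = Round(s_0, k_0) = 0x91
s_2 = Round(s_1, k_1) = 0x1F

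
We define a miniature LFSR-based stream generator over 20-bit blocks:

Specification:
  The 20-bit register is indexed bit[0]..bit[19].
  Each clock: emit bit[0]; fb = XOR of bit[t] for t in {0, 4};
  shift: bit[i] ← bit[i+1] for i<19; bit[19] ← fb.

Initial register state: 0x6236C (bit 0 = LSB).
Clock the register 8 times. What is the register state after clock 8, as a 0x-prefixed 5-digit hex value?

reg_0 = 0x6236C
clock 1: out=0, reg = 0x311B6
clock 2: out=0, reg = 0x988DB
clock 3: out=1, reg = 0x4C46D
clock 4: out=1, reg = 0xA6236
clock 5: out=0, reg = 0xD311B
clock 6: out=1, reg = 0x6988D
clock 7: out=1, reg = 0xB4C46
clock 8: out=0, reg = 0x5A623

0x5A623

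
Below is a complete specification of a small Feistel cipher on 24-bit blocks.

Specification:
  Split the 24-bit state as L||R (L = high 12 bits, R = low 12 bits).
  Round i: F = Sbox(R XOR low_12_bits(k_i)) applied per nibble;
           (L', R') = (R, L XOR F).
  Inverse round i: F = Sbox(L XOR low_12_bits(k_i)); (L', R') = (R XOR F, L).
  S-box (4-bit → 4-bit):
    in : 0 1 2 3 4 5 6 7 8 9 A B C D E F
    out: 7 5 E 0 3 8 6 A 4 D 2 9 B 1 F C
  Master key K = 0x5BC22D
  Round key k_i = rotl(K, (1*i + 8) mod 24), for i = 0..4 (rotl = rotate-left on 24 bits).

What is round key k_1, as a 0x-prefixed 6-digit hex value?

K = 0x5BC22D
k_0 = rotl(K, (1*0+8) mod 24) = rotl(K, 8) = 0xC22D5B
k_1 = rotl(K, (1*1+8) mod 24) = rotl(K, 9) = 0x845AB7

0x845AB7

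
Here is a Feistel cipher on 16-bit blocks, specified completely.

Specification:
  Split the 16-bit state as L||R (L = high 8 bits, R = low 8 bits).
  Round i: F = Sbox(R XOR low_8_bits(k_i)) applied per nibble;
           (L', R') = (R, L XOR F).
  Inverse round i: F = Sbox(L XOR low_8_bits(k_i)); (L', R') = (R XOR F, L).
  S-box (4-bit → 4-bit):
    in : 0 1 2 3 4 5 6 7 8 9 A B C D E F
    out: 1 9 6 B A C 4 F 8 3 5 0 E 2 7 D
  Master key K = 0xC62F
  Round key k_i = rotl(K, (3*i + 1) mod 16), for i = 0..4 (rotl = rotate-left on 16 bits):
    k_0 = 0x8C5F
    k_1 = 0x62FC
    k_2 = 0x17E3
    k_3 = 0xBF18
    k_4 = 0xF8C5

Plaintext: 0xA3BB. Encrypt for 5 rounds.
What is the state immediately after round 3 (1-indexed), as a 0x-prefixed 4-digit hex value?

s_0 = plaintext = 0xA3BB
s_1 = Round(s_0, k_0) = 0xBBD9
s_2 = Round(s_1, k_1) = 0xD9D7
s_3 = Round(s_2, k_2) = 0xD763
s_4 = Round(s_3, k_3) = 0x6327
s_5 = Round(s_4, k_4) = 0x2715

0xD763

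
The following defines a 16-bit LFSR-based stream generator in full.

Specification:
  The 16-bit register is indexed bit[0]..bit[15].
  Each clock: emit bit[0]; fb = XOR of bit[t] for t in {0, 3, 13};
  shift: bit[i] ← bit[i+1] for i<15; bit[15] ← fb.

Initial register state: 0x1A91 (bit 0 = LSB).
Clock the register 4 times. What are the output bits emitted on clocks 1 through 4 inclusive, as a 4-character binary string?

reg_0 = 0x1A91
clock 1: out=1, reg = 0x8D48
clock 2: out=0, reg = 0xC6A4
clock 3: out=0, reg = 0x6352
clock 4: out=0, reg = 0xB1A9

1000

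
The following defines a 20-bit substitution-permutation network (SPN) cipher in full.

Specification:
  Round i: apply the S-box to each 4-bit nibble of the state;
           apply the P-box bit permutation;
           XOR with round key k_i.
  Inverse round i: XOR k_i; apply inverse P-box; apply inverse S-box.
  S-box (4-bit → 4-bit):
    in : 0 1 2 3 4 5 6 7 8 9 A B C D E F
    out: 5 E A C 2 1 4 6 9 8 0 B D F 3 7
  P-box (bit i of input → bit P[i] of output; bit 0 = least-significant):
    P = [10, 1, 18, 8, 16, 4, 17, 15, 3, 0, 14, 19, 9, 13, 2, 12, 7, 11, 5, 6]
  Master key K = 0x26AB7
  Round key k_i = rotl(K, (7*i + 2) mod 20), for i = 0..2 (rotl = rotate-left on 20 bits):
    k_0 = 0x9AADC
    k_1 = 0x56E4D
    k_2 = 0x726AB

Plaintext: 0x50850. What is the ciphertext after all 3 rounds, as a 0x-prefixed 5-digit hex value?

0xF127A

s_0 = plaintext = 0x50850
s_1 = Round(s_0, k_0) = 0x4AC50
s_2 = Round(s_1, k_1) = 0x82245
s_3 = Round(s_2, k_2) = 0xF127A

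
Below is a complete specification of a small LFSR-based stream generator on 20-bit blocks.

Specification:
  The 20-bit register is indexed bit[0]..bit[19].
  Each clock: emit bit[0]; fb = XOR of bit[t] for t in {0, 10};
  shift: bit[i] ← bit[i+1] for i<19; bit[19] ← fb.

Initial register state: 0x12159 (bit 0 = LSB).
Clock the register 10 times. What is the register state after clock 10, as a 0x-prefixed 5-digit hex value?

reg_0 = 0x12159
clock 1: out=1, reg = 0x890AC
clock 2: out=0, reg = 0x44856
clock 3: out=0, reg = 0x2242B
clock 4: out=1, reg = 0x11215
clock 5: out=1, reg = 0x8890A
clock 6: out=0, reg = 0x44485
clock 7: out=1, reg = 0x22242
clock 8: out=0, reg = 0x11121
clock 9: out=1, reg = 0x88890
clock 10: out=0, reg = 0x44448

0x44448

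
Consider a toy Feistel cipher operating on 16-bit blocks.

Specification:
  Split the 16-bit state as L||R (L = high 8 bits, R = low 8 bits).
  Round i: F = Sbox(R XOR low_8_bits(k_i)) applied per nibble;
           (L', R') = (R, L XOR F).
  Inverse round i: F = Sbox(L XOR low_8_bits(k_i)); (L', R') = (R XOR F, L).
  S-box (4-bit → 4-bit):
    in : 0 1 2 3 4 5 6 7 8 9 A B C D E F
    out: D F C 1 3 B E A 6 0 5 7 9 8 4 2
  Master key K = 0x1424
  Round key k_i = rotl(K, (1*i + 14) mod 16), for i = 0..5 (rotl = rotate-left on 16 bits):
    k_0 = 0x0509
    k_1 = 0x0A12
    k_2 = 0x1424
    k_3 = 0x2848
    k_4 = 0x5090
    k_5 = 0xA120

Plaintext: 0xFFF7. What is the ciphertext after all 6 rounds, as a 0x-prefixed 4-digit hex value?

0xBD33

s_0 = plaintext = 0xFFF7
s_1 = Round(s_0, k_0) = 0xF7DB
s_2 = Round(s_1, k_1) = 0xDB67
s_3 = Round(s_2, k_2) = 0x67EA
s_4 = Round(s_3, k_3) = 0xEA3B
s_5 = Round(s_4, k_4) = 0x3BBD
s_6 = Round(s_5, k_5) = 0xBD33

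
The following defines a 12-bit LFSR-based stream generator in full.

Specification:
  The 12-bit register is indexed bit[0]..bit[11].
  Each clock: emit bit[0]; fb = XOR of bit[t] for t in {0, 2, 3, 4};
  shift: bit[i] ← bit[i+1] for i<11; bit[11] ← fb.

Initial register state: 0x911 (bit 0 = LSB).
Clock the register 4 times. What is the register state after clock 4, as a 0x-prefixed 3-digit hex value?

reg_0 = 0x911
clock 1: out=1, reg = 0x488
clock 2: out=0, reg = 0xA44
clock 3: out=0, reg = 0xD22
clock 4: out=0, reg = 0x691

0x691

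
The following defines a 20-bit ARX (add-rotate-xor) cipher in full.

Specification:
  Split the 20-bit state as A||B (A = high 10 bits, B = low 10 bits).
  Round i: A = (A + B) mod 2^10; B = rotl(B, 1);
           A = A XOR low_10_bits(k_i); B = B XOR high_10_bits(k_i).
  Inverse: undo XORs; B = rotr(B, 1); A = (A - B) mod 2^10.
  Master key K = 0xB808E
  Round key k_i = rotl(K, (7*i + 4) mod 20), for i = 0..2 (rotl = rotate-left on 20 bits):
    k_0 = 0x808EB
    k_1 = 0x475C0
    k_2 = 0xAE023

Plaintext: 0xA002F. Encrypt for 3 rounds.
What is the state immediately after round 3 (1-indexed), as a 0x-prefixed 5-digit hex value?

s_0 = plaintext = 0xA002F
s_1 = Round(s_0, k_0) = 0x9125C
s_2 = Round(s_1, k_1) = 0x581A4
s_3 = Round(s_2, k_2) = 0xC9DF0

0xC9DF0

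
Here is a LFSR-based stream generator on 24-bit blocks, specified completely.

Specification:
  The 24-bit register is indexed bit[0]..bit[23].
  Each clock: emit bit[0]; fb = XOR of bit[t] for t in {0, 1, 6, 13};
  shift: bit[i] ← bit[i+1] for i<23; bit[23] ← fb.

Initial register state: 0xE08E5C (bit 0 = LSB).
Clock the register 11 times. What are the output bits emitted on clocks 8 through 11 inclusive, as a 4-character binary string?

reg_0 = 0xE08E5C
clock 1: out=0, reg = 0xF0472E
clock 2: out=0, reg = 0xF82397
clock 3: out=1, reg = 0xFC11CB
clock 4: out=1, reg = 0xFE08E5
clock 5: out=1, reg = 0x7F0472
clock 6: out=0, reg = 0x3F8239
clock 7: out=1, reg = 0x9FC11C
clock 8: out=0, reg = 0x4FE08E
clock 9: out=0, reg = 0x27F047
clock 10: out=1, reg = 0x13F823
clock 11: out=1, reg = 0x89FC11

0011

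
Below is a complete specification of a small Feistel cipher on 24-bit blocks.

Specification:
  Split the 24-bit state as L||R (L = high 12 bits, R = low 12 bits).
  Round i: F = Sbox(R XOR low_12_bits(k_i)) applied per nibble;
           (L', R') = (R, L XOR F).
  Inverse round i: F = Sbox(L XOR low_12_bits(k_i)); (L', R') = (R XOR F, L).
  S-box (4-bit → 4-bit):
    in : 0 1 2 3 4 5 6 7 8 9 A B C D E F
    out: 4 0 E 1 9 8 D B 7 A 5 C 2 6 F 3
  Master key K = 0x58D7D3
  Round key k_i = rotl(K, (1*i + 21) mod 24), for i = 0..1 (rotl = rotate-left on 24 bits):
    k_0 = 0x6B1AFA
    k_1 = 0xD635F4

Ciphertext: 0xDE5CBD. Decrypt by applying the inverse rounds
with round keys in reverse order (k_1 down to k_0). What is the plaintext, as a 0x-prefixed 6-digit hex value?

s_0 = ciphertext = 0xDE5CBD
s_1 = InvRound(s_0, k_1) = 0xBBDDE5
s_2 = InvRound(s_1, k_0) = 0xD7EBBD

0xD7EBBD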